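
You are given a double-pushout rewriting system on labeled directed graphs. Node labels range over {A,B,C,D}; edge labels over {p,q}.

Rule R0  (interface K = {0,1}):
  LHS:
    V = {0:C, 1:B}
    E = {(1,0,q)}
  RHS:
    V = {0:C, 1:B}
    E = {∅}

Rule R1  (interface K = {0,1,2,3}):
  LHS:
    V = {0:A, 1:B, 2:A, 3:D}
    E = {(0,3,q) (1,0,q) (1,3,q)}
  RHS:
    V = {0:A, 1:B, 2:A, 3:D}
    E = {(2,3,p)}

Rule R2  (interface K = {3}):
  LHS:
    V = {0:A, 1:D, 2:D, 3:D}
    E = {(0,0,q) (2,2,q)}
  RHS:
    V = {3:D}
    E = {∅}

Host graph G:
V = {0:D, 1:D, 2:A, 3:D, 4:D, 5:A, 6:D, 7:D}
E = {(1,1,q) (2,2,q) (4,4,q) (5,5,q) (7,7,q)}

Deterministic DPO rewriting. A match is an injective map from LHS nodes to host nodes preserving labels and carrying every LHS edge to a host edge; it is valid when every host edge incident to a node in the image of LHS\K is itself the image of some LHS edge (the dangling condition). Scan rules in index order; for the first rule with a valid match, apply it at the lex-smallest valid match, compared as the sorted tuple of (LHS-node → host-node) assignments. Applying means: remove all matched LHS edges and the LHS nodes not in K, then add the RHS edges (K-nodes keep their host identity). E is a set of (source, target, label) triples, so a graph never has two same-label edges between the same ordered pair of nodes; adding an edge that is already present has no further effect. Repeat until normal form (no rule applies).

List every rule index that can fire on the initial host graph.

Answer: [R2]

Steps:
R0: no valid match — LHS pattern not found
R1: no valid match — LHS pattern not found
R2: 72 valid matches — {0↦2, 1↦0, 2↦1, 3↦3}, {0↦2, 1↦0, 2↦1, 3↦4}, {0↦2, 1↦0, 2↦1, 3↦6} (+69 more)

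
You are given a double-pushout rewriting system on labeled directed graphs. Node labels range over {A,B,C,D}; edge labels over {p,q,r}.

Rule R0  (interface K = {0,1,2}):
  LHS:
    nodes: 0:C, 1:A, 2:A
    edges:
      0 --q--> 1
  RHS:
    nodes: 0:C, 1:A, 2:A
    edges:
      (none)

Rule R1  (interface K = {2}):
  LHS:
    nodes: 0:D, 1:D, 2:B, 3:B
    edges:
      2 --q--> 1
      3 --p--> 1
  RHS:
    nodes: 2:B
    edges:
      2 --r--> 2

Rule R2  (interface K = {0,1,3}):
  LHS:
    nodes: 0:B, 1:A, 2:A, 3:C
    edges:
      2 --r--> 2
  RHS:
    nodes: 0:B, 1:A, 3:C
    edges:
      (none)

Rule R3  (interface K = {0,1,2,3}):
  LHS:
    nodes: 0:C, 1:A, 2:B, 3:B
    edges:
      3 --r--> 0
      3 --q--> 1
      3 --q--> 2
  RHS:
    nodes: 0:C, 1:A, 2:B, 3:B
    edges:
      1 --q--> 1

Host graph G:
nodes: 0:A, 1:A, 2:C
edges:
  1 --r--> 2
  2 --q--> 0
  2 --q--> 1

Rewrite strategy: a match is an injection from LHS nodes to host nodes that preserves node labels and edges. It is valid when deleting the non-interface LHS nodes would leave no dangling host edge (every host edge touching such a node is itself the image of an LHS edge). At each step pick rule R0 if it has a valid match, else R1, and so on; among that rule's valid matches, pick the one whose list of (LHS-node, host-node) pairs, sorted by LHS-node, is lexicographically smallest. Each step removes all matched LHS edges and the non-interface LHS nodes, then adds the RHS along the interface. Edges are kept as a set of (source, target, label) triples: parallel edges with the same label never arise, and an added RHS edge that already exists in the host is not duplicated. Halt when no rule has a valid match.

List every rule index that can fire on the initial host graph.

Answer: [R0]

Steps:
R0: 2 valid matches — {0↦2, 1↦0, 2↦1}, {0↦2, 1↦1, 2↦0}
R1: no valid match — LHS pattern not found
R2: no valid match — LHS pattern not found
R3: no valid match — LHS pattern not found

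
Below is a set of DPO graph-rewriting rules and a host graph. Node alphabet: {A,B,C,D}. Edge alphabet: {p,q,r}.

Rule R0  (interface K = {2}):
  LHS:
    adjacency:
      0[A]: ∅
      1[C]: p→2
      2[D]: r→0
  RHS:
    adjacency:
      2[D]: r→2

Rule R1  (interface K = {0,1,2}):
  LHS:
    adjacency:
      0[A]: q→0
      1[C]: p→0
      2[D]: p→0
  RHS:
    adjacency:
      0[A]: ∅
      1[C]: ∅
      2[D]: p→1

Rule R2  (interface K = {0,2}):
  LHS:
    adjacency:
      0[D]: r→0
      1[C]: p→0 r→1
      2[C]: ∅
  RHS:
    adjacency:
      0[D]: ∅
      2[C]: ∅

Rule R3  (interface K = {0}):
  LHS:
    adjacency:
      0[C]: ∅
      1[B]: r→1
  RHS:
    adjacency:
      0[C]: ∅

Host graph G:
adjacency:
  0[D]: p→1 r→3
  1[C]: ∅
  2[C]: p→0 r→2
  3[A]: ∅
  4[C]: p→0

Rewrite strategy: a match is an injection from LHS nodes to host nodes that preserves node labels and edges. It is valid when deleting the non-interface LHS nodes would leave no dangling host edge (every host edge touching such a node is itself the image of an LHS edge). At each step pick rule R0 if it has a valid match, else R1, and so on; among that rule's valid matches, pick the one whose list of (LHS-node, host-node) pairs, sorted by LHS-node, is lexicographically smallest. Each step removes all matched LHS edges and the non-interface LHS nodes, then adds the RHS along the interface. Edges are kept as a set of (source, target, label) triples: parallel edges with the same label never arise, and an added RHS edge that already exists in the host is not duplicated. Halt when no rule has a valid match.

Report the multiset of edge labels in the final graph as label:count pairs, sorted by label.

start.  V:5 E:5  edges: 0-p->1 0-r->3 2-p->0 2-r->2 4-p->0
1. fire R0 via {0↦3, 1↦4, 2↦0}  →  V:3 E:4  edges: 0-r->0 0-p->1 2-p->0 2-r->2
2. fire R2 via {0↦0, 1↦2, 2↦1}  →  V:2 E:1  edges: 0-p->1
final graph: no rule applies after step 2
NF edges: [(0, 1, 'p')]

Answer: p:1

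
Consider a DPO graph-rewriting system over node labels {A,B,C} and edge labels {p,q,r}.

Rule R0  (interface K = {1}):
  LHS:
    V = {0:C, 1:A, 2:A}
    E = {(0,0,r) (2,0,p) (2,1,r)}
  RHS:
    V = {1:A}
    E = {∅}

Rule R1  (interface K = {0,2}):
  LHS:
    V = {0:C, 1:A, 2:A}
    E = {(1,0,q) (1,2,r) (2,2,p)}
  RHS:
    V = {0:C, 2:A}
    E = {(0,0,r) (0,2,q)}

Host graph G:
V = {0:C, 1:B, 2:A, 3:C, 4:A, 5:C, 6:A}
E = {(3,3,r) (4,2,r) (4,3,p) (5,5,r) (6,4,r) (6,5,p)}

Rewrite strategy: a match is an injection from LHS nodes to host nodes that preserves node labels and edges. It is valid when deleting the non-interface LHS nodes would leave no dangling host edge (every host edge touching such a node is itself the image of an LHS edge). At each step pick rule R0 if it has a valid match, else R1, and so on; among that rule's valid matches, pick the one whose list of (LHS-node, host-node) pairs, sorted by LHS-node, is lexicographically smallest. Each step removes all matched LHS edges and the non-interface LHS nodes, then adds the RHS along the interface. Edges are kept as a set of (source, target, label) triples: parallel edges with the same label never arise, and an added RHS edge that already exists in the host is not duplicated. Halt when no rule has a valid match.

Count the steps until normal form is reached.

Answer: 2

Steps:
start.  V:7 E:6  edges: 3-r->3 4-r->2 4-p->3 5-r->5 6-r->4 6-p->5
1. fire R0 via {0↦5, 1↦4, 2↦6}  →  V:5 E:3  edges: 3-r->3 4-r->2 4-p->3
2. fire R0 via {0↦3, 1↦2, 2↦4}  →  V:3 E:0  edges: ∅
final graph: no rule applies after step 2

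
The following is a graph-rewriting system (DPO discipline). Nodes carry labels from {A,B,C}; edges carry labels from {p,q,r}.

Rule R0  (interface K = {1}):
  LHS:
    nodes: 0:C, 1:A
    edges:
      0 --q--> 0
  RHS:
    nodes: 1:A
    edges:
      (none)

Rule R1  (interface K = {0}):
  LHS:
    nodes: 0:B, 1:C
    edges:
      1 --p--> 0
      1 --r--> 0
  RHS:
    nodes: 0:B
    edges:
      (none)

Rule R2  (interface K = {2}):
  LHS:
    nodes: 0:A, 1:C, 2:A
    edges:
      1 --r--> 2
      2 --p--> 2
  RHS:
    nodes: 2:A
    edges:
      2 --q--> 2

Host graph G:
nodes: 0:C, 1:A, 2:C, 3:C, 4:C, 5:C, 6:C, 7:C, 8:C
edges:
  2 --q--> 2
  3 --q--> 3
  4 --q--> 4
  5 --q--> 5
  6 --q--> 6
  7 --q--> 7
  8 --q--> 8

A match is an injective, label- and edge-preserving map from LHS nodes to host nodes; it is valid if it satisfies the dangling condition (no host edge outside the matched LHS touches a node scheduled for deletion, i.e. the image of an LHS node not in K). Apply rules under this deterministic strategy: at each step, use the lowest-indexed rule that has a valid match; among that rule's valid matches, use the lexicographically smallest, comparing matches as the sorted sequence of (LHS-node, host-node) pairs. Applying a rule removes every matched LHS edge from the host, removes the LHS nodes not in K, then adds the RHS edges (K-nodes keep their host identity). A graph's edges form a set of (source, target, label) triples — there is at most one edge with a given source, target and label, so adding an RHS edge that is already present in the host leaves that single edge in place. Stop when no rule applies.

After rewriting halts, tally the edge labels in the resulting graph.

initial: |V|=9 |E|=7  E = 2-q->2 3-q->3 4-q->4 5-q->5 6-q->6 7-q->7 8-q->8
step 1: apply R0 at {0↦2, 1↦1}  → |V|=8 |E|=6  E = 3-q->3 4-q->4 5-q->5 6-q->6 7-q->7 8-q->8
step 2: apply R0 at {0↦3, 1↦1}  → |V|=7 |E|=5  E = 4-q->4 5-q->5 6-q->6 7-q->7 8-q->8
step 3: apply R0 at {0↦4, 1↦1}  → |V|=6 |E|=4  E = 5-q->5 6-q->6 7-q->7 8-q->8
step 4: apply R0 at {0↦5, 1↦1}  → |V|=5 |E|=3  E = 6-q->6 7-q->7 8-q->8
step 5: apply R0 at {0↦6, 1↦1}  → |V|=4 |E|=2  E = 7-q->7 8-q->8
step 6: apply R0 at {0↦7, 1↦1}  → |V|=3 |E|=1  E = 8-q->8
step 7: apply R0 at {0↦8, 1↦1}  → |V|=2 |E|=0  E = ∅
final graph: no rule applies after step 7
NF edges: []

Answer: (no edges)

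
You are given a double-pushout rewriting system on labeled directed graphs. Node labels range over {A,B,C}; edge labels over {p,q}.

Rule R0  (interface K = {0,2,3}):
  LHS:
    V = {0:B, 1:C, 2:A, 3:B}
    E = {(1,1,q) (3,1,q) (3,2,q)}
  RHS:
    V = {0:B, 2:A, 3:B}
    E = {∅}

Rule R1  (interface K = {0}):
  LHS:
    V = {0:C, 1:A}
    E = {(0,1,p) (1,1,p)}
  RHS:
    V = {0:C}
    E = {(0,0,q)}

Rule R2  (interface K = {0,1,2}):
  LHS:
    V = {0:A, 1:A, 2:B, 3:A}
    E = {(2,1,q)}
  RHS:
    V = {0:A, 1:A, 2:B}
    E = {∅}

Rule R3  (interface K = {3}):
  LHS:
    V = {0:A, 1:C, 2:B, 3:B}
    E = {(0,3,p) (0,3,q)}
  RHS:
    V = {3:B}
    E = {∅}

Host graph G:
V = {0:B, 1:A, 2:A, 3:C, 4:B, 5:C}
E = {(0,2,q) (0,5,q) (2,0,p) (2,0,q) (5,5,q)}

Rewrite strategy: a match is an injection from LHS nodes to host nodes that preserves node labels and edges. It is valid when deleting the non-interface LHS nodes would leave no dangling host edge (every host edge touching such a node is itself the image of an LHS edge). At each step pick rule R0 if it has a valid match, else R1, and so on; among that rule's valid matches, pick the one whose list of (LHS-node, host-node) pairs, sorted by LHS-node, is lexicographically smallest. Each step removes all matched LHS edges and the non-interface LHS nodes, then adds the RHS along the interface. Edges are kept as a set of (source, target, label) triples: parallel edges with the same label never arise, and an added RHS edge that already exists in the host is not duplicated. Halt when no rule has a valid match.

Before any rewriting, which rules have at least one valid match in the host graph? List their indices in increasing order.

Answer: [R0]

Rewrite trace:
R0: 1 valid match — {0↦4, 1↦5, 2↦2, 3↦0}
R1: no valid match — LHS pattern not found
R2: no valid match — LHS pattern not found
R3: no valid match — 2 raw matches, all fail dangling condition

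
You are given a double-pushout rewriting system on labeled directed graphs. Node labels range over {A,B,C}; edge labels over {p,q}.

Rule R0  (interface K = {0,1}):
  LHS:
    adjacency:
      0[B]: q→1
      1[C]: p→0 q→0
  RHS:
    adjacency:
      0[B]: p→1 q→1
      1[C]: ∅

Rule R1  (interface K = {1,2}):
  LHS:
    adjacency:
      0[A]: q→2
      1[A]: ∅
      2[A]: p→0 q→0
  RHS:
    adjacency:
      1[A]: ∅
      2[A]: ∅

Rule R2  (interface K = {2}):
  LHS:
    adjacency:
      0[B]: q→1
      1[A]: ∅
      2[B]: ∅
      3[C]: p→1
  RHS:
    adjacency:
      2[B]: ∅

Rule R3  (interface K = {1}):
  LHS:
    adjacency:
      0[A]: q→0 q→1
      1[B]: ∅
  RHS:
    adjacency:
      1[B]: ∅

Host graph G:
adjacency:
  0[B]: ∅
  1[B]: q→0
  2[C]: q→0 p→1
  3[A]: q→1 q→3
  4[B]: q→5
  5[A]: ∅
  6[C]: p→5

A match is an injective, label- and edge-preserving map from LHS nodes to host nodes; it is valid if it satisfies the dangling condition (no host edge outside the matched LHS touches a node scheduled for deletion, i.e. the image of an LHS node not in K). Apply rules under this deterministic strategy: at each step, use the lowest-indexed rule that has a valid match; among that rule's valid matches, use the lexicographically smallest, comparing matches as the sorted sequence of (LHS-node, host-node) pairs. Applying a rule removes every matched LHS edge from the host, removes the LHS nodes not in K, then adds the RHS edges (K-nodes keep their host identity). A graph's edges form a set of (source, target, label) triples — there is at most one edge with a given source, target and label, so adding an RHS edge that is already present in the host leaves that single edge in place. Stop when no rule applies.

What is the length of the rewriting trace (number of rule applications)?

[0] host  ⇒  7 nodes, 7 edges  {1-q->0 2-q->0 2-p->1 3-q->1 3-q->3 4-q->5 6-p->5}
[1] R2 @ {0↦4, 1↦5, 2↦0, 3↦6}  ⇒  4 nodes, 5 edges  {1-q->0 2-q->0 2-p->1 3-q->1 3-q->3}
[2] R3 @ {0↦3, 1↦1}  ⇒  3 nodes, 3 edges  {1-q->0 2-q->0 2-p->1}
final graph: no rule applies after step 2

Answer: 2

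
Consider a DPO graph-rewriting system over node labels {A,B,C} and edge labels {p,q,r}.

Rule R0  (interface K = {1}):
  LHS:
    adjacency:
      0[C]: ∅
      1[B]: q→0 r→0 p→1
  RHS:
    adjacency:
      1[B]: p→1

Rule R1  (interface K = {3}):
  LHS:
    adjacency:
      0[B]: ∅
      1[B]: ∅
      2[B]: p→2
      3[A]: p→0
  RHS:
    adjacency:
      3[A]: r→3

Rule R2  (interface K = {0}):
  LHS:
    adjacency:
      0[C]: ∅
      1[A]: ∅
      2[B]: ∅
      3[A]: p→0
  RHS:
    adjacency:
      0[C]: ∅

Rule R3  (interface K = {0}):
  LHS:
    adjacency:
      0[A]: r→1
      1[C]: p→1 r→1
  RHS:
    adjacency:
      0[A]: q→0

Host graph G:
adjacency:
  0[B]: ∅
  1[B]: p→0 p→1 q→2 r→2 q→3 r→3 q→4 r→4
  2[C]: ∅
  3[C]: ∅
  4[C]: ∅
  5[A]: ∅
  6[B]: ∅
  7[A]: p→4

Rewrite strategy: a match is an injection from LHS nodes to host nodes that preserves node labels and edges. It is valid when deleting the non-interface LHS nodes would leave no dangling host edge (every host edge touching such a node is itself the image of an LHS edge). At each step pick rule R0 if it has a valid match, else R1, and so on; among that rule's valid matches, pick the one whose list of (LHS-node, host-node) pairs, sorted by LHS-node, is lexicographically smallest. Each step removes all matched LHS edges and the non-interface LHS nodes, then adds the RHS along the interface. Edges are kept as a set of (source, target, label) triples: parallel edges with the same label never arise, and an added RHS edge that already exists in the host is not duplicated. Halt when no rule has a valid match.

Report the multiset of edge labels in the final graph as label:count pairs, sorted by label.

Answer: p:2

Rewrite trace:
[0] host  ⇒  8 nodes, 9 edges  {1-p->0 1-p->1 1-q->2 1-r->2 1-q->3 1-r->3 1-q->4 1-r->4 7-p->4}
[1] R0 @ {0↦2, 1↦1}  ⇒  7 nodes, 7 edges  {1-p->0 1-p->1 1-q->3 1-r->3 1-q->4 1-r->4 7-p->4}
[2] R0 @ {0↦3, 1↦1}  ⇒  6 nodes, 5 edges  {1-p->0 1-p->1 1-q->4 1-r->4 7-p->4}
[3] R2 @ {0↦4, 1↦5, 2↦6, 3↦7}  ⇒  3 nodes, 4 edges  {1-p->0 1-p->1 1-q->4 1-r->4}
[4] R0 @ {0↦4, 1↦1}  ⇒  2 nodes, 2 edges  {1-p->0 1-p->1}
final graph: no rule applies after step 4
NF edges: [(1, 0, 'p'), (1, 1, 'p')]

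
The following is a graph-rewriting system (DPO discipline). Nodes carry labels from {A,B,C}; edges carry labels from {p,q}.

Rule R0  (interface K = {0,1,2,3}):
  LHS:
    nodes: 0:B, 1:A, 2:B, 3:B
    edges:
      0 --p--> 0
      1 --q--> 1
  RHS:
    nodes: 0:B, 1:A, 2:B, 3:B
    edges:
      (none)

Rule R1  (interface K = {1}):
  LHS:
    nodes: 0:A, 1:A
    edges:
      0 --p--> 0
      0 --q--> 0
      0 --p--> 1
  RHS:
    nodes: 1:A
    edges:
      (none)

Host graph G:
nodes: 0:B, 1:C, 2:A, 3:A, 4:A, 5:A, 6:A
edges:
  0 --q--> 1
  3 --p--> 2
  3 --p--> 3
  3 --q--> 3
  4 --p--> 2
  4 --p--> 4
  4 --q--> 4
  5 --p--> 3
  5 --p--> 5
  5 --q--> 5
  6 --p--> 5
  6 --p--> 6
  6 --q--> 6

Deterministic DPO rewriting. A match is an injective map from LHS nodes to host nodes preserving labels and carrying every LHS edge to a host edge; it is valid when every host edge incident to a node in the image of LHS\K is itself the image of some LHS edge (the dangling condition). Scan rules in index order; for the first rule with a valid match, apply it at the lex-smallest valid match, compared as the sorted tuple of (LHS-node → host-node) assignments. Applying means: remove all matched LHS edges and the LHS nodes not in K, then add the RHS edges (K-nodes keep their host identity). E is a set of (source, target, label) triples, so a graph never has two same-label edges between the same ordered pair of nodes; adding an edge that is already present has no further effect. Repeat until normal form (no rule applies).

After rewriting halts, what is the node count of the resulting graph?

start.  V:7 E:13  edges: 0-q->1 3-p->2 3-p->3 3-q->3 4-p->2 4-p->4 4-q->4 5-p->3 5-p->5 5-q->5 6-p->5 6-p->6 6-q->6
1. fire R1 via {0↦4, 1↦2}  →  V:6 E:10  edges: 0-q->1 3-p->2 3-p->3 3-q->3 5-p->3 5-p->5 5-q->5 6-p->5 6-p->6 6-q->6
2. fire R1 via {0↦6, 1↦5}  →  V:5 E:7  edges: 0-q->1 3-p->2 3-p->3 3-q->3 5-p->3 5-p->5 5-q->5
3. fire R1 via {0↦5, 1↦3}  →  V:4 E:4  edges: 0-q->1 3-p->2 3-p->3 3-q->3
4. fire R1 via {0↦3, 1↦2}  →  V:3 E:1  edges: 0-q->1
final graph: no rule applies after step 4
NF nodes: {0:B, 1:C, 2:A}

Answer: 3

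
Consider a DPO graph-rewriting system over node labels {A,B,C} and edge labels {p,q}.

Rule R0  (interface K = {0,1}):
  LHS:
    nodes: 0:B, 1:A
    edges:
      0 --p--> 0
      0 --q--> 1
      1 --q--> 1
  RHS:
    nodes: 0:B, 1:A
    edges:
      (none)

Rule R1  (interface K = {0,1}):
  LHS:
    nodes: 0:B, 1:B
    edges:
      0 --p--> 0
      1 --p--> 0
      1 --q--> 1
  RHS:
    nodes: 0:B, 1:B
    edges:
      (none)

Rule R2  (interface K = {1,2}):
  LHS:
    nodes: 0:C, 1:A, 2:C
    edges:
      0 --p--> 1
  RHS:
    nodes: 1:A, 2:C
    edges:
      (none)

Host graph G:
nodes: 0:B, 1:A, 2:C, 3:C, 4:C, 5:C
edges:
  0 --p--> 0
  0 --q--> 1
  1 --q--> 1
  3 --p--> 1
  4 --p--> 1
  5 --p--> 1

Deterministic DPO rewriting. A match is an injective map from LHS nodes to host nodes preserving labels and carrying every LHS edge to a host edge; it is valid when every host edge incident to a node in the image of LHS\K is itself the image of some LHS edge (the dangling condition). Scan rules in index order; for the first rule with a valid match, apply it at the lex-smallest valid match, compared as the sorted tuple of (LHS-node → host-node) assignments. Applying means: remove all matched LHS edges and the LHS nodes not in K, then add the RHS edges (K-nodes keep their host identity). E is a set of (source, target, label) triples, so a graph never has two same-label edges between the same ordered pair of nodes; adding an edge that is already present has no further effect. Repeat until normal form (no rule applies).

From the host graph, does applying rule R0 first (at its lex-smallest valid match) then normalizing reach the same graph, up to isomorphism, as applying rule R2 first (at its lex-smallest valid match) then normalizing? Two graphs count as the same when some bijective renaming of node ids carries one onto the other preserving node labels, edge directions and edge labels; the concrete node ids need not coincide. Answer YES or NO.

branch R0-first: apply at {0↦0, 1↦1} → |E|=3, then 3 more step(s) → NF |V|=3 |E|=0 V={0:B, 1:A, 2:C} E=∅
branch R2-first: apply at {0↦3, 1↦1, 2↦2} → |E|=5, then 3 more step(s) → NF |V|=3 |E|=0 V={0:B, 1:A, 2:C} E=∅
graphs isomorphic (equal up to label-preserving node renaming)

Answer: YES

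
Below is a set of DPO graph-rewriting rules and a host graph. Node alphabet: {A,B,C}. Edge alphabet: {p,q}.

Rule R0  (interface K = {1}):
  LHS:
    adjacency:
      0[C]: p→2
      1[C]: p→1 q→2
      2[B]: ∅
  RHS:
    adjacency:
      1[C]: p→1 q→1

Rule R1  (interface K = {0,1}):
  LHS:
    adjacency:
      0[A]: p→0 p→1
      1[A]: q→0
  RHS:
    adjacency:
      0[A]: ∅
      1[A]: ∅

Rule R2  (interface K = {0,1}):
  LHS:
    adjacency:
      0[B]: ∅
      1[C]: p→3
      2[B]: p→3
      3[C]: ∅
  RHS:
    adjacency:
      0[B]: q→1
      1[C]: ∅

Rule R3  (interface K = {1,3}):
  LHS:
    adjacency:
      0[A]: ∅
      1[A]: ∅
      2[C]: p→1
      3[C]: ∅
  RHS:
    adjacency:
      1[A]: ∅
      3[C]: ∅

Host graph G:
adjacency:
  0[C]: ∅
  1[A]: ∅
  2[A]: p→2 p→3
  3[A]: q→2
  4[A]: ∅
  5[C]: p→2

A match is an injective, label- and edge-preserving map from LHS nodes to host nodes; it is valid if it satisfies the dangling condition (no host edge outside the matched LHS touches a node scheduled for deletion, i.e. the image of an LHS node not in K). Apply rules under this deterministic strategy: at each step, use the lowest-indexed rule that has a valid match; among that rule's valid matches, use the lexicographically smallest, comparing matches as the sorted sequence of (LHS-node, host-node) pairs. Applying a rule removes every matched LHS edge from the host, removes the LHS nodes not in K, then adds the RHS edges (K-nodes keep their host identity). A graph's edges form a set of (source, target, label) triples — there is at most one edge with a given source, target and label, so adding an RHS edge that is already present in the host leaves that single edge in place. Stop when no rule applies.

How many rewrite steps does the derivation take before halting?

Answer: 2

Derivation:
start.  V:6 E:4  edges: 2-p->2 2-p->3 3-q->2 5-p->2
1. fire R1 via {0↦2, 1↦3}  →  V:6 E:1  edges: 5-p->2
2. fire R3 via {0↦1, 1↦2, 2↦5, 3↦0}  →  V:4 E:0  edges: ∅
final graph: no rule applies after step 2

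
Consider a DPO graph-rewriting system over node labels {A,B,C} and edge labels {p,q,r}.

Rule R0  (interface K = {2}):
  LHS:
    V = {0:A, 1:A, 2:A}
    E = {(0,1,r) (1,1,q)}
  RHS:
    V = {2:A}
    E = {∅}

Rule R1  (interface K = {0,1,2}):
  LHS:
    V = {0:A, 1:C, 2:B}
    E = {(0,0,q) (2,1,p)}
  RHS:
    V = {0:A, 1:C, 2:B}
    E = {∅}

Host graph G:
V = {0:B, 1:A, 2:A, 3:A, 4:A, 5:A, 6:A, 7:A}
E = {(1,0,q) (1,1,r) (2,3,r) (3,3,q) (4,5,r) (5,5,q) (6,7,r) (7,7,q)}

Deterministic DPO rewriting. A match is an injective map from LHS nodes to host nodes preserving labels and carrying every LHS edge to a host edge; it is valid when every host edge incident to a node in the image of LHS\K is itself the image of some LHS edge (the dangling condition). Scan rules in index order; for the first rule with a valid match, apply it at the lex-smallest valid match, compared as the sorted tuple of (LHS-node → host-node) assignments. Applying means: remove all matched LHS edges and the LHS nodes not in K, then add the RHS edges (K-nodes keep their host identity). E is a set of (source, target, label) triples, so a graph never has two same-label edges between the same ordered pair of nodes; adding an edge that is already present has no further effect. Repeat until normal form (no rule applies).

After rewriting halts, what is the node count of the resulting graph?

Answer: 2

Derivation:
initial: |V|=8 |E|=8  E = 1-q->0 1-r->1 2-r->3 3-q->3 4-r->5 5-q->5 6-r->7 7-q->7
step 1: apply R0 at {0↦2, 1↦3, 2↦1}  → |V|=6 |E|=6  E = 1-q->0 1-r->1 4-r->5 5-q->5 6-r->7 7-q->7
step 2: apply R0 at {0↦4, 1↦5, 2↦1}  → |V|=4 |E|=4  E = 1-q->0 1-r->1 6-r->7 7-q->7
step 3: apply R0 at {0↦6, 1↦7, 2↦1}  → |V|=2 |E|=2  E = 1-q->0 1-r->1
halt: no rule applies after step 3
NF nodes: {0:B, 1:A}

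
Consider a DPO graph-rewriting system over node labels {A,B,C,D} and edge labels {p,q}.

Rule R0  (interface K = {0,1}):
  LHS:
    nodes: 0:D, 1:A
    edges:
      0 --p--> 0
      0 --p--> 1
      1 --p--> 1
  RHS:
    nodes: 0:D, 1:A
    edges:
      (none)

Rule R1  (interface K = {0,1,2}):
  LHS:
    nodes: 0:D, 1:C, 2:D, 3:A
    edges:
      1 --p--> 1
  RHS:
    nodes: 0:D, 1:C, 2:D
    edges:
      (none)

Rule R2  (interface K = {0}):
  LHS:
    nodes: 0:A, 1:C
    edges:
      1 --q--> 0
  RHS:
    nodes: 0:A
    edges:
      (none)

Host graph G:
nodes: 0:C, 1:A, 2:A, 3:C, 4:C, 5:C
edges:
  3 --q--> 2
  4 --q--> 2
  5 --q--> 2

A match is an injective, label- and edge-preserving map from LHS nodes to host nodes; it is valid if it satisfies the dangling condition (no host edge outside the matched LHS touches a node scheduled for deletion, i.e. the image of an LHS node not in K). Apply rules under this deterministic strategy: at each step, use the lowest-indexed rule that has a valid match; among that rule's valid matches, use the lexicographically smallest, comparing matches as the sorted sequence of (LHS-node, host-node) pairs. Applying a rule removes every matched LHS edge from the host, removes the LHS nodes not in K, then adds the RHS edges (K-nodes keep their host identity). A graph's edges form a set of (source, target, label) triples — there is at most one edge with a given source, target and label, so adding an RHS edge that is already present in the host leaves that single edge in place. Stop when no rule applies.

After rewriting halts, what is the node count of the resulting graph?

Answer: 3

Steps:
[0] host  ⇒  6 nodes, 3 edges  {3-q->2 4-q->2 5-q->2}
[1] R2 @ {0↦2, 1↦3}  ⇒  5 nodes, 2 edges  {4-q->2 5-q->2}
[2] R2 @ {0↦2, 1↦4}  ⇒  4 nodes, 1 edges  {5-q->2}
[3] R2 @ {0↦2, 1↦5}  ⇒  3 nodes, 0 edges  {∅}
final graph: no rule applies after step 3
NF nodes: {0:C, 1:A, 2:A}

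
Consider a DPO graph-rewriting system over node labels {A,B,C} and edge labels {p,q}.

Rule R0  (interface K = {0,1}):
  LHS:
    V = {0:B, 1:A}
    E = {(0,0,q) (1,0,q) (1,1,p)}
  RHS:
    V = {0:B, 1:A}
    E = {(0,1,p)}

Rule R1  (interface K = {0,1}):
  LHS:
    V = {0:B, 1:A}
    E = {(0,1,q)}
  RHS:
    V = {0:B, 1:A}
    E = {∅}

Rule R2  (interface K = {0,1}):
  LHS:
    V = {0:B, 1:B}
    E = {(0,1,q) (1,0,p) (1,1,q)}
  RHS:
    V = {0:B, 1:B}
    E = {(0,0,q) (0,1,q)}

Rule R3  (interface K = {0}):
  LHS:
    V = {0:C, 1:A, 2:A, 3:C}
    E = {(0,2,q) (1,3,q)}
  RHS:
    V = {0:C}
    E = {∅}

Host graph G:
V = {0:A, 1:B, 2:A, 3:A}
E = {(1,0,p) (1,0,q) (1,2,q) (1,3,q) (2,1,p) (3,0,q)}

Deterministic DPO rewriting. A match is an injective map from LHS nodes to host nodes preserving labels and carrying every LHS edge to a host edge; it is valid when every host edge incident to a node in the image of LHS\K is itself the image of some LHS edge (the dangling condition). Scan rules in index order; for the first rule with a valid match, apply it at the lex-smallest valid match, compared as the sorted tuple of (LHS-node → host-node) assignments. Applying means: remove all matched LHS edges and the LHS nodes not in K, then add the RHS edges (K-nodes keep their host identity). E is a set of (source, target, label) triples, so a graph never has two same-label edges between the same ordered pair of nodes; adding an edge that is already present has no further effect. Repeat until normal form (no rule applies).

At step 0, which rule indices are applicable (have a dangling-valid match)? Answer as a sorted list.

R0: no valid match — LHS pattern not found
R1: 3 valid matches — {0↦1, 1↦0}, {0↦1, 1↦2}, {0↦1, 1↦3}
R2: no valid match — LHS pattern not found
R3: no valid match — LHS pattern not found

Answer: [R1]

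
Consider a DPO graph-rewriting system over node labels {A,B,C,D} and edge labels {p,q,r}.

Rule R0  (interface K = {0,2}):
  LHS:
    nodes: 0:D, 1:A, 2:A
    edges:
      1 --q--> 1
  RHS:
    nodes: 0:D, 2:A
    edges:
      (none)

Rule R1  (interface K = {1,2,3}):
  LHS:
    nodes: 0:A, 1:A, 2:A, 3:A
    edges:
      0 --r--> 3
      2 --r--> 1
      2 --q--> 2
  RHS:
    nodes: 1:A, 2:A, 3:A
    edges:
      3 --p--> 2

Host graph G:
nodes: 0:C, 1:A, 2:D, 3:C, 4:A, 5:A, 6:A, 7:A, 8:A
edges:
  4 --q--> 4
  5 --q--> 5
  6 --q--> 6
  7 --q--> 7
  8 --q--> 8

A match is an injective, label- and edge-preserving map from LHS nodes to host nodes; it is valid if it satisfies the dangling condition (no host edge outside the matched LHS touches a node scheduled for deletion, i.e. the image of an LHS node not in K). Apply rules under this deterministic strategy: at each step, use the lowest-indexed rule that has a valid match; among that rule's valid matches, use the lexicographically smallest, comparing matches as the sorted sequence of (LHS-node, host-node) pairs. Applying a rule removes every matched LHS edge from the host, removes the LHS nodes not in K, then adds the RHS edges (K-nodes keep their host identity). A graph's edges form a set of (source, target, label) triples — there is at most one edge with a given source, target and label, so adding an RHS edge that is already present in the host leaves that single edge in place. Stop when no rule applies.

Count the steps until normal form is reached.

initial: |V|=9 |E|=5  E = 4-q->4 5-q->5 6-q->6 7-q->7 8-q->8
step 1: apply R0 at {0↦2, 1↦4, 2↦1}  → |V|=8 |E|=4  E = 5-q->5 6-q->6 7-q->7 8-q->8
step 2: apply R0 at {0↦2, 1↦5, 2↦1}  → |V|=7 |E|=3  E = 6-q->6 7-q->7 8-q->8
step 3: apply R0 at {0↦2, 1↦6, 2↦1}  → |V|=6 |E|=2  E = 7-q->7 8-q->8
step 4: apply R0 at {0↦2, 1↦7, 2↦1}  → |V|=5 |E|=1  E = 8-q->8
step 5: apply R0 at {0↦2, 1↦8, 2↦1}  → |V|=4 |E|=0  E = ∅
halt: no rule applies after step 5

Answer: 5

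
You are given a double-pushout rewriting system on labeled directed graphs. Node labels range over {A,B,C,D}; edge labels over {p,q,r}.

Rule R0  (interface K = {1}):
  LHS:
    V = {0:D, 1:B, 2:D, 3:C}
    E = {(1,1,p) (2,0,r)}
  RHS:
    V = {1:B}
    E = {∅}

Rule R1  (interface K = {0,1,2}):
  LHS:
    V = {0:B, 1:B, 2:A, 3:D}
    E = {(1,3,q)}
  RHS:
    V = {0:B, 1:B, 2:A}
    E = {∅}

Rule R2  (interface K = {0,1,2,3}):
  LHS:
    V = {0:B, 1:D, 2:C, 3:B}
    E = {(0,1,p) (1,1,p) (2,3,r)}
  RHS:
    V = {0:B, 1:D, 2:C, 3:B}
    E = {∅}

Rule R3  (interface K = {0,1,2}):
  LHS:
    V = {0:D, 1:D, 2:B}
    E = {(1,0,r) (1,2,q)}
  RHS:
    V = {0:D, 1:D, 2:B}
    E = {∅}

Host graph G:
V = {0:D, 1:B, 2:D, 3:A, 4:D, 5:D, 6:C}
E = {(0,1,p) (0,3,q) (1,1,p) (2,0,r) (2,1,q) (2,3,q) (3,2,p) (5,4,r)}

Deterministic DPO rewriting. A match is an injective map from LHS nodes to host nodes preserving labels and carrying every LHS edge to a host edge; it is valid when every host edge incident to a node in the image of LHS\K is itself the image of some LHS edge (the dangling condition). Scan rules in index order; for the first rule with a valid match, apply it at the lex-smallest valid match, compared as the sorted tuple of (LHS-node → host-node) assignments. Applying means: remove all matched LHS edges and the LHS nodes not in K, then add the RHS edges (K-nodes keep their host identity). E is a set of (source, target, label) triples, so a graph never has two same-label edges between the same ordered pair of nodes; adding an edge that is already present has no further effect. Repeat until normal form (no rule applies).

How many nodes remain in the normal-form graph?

[0] host  ⇒  7 nodes, 8 edges  {0-p->1 0-q->3 1-p->1 2-r->0 2-q->1 2-q->3 3-p->2 5-r->4}
[1] R0 @ {0↦4, 1↦1, 2↦5, 3↦6}  ⇒  4 nodes, 6 edges  {0-p->1 0-q->3 2-r->0 2-q->1 2-q->3 3-p->2}
[2] R3 @ {0↦0, 1↦2, 2↦1}  ⇒  4 nodes, 4 edges  {0-p->1 0-q->3 2-q->3 3-p->2}
final graph: no rule applies after step 2
NF nodes: {0:D, 1:B, 2:D, 3:A}

Answer: 4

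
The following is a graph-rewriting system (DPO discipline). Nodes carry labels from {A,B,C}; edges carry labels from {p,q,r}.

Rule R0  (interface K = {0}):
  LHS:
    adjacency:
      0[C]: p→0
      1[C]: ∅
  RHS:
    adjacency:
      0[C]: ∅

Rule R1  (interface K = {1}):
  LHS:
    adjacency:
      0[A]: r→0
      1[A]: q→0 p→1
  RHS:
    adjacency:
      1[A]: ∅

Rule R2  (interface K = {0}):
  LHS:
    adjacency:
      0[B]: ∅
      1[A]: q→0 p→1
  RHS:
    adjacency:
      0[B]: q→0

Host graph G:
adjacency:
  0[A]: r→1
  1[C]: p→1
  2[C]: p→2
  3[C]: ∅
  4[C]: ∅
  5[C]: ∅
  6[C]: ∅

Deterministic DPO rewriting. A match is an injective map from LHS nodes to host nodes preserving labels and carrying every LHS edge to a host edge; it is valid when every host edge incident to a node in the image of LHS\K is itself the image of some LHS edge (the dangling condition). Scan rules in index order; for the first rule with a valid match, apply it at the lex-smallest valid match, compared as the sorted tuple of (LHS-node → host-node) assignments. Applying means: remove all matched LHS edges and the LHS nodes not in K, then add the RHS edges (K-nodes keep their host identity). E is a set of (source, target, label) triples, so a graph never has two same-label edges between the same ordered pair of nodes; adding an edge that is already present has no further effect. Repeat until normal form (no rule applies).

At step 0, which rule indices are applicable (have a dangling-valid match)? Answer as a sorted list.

Answer: [R0]

Rewrite trace:
R0: 8 valid matches — {0↦1, 1↦3}, {0↦1, 1↦4}, {0↦1, 1↦5} (+5 more)
R1: no valid match — LHS pattern not found
R2: no valid match — LHS pattern not found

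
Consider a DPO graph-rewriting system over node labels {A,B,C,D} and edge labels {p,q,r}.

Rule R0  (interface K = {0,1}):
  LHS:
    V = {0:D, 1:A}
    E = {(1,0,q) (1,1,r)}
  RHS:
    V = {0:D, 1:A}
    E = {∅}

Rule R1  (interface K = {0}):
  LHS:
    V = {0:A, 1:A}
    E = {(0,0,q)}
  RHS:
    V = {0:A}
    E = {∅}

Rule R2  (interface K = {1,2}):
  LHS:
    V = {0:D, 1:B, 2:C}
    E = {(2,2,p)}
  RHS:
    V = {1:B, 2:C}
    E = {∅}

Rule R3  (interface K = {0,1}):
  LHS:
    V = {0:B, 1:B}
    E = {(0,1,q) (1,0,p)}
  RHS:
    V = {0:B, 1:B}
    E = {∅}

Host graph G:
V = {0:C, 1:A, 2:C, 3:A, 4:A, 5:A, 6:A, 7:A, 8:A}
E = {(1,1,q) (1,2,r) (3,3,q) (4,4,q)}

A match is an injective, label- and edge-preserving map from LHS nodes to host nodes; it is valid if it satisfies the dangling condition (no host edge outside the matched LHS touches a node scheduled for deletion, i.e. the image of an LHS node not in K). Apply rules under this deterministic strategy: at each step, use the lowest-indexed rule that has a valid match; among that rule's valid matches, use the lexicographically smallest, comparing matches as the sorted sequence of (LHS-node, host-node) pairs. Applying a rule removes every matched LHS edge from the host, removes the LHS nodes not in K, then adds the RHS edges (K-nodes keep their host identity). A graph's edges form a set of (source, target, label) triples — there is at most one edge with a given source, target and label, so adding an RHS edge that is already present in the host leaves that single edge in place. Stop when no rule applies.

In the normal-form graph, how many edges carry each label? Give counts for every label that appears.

start.  V:9 E:4  edges: 1-q->1 1-r->2 3-q->3 4-q->4
1. fire R1 via {0↦1, 1↦5}  →  V:8 E:3  edges: 1-r->2 3-q->3 4-q->4
2. fire R1 via {0↦3, 1↦6}  →  V:7 E:2  edges: 1-r->2 4-q->4
3. fire R1 via {0↦4, 1↦3}  →  V:6 E:1  edges: 1-r->2
final graph: no rule applies after step 3
NF edges: [(1, 2, 'r')]

Answer: r:1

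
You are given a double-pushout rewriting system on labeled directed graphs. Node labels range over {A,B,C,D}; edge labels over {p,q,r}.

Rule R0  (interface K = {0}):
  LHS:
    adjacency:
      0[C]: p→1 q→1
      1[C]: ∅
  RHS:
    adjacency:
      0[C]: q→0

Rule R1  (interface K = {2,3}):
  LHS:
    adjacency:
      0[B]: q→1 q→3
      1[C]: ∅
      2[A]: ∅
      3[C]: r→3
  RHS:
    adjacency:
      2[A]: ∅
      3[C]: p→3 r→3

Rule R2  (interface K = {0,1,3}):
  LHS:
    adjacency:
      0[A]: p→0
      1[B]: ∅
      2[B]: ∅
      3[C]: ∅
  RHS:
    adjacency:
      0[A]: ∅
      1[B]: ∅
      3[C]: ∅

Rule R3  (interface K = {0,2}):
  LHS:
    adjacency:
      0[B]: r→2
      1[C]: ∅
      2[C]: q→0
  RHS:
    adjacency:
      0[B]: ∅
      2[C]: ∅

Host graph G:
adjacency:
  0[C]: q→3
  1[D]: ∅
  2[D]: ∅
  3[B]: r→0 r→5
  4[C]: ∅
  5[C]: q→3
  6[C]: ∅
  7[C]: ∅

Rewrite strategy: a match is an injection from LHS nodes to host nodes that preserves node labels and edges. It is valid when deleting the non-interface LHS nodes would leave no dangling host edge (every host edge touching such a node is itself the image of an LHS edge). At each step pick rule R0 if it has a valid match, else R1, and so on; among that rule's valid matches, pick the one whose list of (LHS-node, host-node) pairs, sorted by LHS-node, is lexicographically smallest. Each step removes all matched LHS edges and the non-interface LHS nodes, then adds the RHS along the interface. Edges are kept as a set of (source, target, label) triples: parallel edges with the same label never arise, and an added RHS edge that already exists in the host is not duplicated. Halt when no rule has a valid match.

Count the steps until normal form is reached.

start.  V:8 E:4  edges: 0-q->3 3-r->0 3-r->5 5-q->3
1. fire R3 via {0↦3, 1↦4, 2↦0}  →  V:7 E:2  edges: 3-r->5 5-q->3
2. fire R3 via {0↦3, 1↦0, 2↦5}  →  V:6 E:0  edges: ∅
normal form: no rule applies after step 2

Answer: 2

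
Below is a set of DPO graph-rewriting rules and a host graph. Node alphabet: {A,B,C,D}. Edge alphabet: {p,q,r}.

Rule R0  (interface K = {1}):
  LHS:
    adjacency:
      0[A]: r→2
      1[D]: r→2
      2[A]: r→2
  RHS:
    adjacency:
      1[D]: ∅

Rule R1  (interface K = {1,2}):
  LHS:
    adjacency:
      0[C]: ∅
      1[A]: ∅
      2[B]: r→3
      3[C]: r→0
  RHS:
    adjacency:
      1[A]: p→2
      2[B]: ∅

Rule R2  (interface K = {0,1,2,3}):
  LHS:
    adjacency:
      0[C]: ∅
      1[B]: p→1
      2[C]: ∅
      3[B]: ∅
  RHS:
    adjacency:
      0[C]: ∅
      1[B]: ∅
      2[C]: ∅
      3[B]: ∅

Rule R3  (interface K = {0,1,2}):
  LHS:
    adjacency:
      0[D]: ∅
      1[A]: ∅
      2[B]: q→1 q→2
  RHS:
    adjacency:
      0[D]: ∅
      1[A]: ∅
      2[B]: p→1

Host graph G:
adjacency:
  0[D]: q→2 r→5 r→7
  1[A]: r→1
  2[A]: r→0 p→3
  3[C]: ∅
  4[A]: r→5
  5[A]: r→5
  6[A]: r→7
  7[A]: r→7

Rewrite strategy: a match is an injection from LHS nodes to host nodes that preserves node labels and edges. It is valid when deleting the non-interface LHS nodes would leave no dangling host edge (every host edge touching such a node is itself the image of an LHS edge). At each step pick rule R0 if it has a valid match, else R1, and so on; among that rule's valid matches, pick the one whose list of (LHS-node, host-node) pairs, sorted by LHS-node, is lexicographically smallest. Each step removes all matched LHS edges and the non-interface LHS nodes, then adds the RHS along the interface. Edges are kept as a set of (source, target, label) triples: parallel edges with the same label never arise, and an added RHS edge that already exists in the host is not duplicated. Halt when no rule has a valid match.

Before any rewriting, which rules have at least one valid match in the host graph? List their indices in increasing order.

Answer: [R0]

Steps:
R0: 2 valid matches — {0↦4, 1↦0, 2↦5}, {0↦6, 1↦0, 2↦7}
R1: no valid match — LHS pattern not found
R2: no valid match — LHS pattern not found
R3: no valid match — LHS pattern not found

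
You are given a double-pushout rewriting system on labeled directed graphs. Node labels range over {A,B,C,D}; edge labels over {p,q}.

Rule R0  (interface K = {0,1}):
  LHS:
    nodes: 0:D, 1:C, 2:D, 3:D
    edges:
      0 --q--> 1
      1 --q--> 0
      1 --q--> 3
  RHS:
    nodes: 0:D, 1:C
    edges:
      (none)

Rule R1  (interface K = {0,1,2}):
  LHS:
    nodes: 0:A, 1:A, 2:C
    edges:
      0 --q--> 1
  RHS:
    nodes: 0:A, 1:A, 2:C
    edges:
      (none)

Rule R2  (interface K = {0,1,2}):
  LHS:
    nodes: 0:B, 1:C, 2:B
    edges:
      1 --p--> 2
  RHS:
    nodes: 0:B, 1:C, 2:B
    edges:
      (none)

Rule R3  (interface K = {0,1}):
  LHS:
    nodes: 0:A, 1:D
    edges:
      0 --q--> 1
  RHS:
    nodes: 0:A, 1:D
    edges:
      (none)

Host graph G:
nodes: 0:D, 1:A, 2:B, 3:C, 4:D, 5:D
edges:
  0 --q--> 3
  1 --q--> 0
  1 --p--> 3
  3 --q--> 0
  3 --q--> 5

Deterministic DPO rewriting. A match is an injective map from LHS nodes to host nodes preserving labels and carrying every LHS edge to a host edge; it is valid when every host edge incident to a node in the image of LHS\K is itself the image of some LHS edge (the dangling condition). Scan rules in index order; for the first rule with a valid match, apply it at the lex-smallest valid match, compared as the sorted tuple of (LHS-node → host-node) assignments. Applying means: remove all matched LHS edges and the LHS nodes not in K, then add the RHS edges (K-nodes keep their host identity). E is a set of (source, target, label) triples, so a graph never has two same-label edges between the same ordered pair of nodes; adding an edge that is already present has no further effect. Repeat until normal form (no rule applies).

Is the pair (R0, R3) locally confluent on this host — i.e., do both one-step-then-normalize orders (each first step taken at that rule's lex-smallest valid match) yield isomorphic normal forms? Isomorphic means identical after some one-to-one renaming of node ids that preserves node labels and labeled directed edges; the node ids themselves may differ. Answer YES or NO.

branch R0-first: apply at {0↦0, 1↦3, 2↦4, 3↦5} → |E|=2, then 1 more step(s) → NF |V|=4 |E|=1 V={0:D, 1:A, 2:B, 3:C} E=1-p->3
branch R3-first: apply at {0↦1, 1↦0} → |E|=4, then 1 more step(s) → NF |V|=4 |E|=1 V={0:D, 1:A, 2:B, 3:C} E=1-p->3
graphs isomorphic (equal up to label-preserving node renaming)

Answer: YES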